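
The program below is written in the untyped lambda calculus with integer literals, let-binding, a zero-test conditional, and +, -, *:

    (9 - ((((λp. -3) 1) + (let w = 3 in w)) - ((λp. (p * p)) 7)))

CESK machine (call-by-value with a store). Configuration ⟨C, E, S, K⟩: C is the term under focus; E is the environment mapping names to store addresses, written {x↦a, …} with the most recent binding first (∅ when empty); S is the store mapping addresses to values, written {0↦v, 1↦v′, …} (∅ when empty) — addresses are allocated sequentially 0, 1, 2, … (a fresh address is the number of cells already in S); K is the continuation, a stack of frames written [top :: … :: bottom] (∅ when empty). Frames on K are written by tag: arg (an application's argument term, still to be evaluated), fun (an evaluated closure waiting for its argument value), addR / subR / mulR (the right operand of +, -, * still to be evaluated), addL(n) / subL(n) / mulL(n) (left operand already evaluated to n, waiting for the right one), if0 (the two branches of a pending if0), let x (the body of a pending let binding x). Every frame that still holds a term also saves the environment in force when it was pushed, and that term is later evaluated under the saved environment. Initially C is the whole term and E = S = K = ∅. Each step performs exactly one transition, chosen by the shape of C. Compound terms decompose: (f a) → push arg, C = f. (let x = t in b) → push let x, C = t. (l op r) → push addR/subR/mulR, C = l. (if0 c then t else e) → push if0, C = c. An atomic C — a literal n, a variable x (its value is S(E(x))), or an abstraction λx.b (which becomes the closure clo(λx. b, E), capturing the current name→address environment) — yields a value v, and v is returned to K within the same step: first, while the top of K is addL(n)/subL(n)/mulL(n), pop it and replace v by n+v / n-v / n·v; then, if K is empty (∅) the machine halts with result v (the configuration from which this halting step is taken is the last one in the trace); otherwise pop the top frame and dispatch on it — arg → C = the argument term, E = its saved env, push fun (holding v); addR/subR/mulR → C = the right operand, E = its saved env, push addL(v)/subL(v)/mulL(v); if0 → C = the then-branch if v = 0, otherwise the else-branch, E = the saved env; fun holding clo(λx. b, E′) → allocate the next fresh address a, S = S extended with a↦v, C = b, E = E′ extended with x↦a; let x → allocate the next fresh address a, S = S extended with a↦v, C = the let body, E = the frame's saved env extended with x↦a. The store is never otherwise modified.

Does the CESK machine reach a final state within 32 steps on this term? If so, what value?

Answer: 58

Derivation:
t=0: ⟨C=(9 - ((((λp. -3) 1) + (let w = 3 in w)) - ((λp. (p * p)) 7))); E=∅; S=∅; K=∅⟩
t=1: ⟨C=9; E=∅; S=∅; K=[subR]⟩
t=2: ⟨C=((((λp. -3) 1) + (let w = 3 in w)) - ((λp. (p * p)) 7)); E=∅; S=∅; K=[subL(9)]⟩
t=3: ⟨C=(((λp. -3) 1) + (let w = 3 in w)); E=∅; S=∅; K=[subR :: subL(9)]⟩
t=4: ⟨C=((λp. -3) 1); E=∅; S=∅; K=[addR :: subR :: subL(9)]⟩
t=5: ⟨C=(λp. -3); E=∅; S=∅; K=[arg :: addR :: subR :: subL(9)]⟩
t=6: ⟨C=1; E=∅; S=∅; K=[fun :: addR :: subR :: subL(9)]⟩
t=7: ⟨C=-3; E={p↦0}; S={0↦1}; K=[addR :: subR :: subL(9)]⟩
t=8: ⟨C=(let w = 3 in w); E=∅; S={0↦1}; K=[addL(-3) :: subR :: subL(9)]⟩
t=9: ⟨C=3; E=∅; S={0↦1}; K=[let w :: addL(-3) :: subR :: subL(9)]⟩
t=10: ⟨C=w; E={w↦1}; S={0↦1, 1↦3}; K=[addL(-3) :: subR :: subL(9)]⟩
t=11: ⟨C=((λp. (p * p)) 7); E=∅; S={0↦1, 1↦3}; K=[subL(0) :: subL(9)]⟩
t=12: ⟨C=(λp. (p * p)); E=∅; S={0↦1, 1↦3}; K=[arg :: subL(0) :: subL(9)]⟩
t=13: ⟨C=7; E=∅; S={0↦1, 1↦3}; K=[fun :: subL(0) :: subL(9)]⟩
t=14: ⟨C=(p * p); E={p↦2}; S={0↦1, 1↦3, 2↦7}; K=[subL(0) :: subL(9)]⟩
t=15: ⟨C=p; E={p↦2}; S={0↦1, 1↦3, 2↦7}; K=[mulR :: subL(0) :: subL(9)]⟩
t=16: ⟨C=p; E={p↦2}; S={0↦1, 1↦3, 2↦7}; K=[mulL(7) :: subL(0) :: subL(9)]⟩
→ final value 58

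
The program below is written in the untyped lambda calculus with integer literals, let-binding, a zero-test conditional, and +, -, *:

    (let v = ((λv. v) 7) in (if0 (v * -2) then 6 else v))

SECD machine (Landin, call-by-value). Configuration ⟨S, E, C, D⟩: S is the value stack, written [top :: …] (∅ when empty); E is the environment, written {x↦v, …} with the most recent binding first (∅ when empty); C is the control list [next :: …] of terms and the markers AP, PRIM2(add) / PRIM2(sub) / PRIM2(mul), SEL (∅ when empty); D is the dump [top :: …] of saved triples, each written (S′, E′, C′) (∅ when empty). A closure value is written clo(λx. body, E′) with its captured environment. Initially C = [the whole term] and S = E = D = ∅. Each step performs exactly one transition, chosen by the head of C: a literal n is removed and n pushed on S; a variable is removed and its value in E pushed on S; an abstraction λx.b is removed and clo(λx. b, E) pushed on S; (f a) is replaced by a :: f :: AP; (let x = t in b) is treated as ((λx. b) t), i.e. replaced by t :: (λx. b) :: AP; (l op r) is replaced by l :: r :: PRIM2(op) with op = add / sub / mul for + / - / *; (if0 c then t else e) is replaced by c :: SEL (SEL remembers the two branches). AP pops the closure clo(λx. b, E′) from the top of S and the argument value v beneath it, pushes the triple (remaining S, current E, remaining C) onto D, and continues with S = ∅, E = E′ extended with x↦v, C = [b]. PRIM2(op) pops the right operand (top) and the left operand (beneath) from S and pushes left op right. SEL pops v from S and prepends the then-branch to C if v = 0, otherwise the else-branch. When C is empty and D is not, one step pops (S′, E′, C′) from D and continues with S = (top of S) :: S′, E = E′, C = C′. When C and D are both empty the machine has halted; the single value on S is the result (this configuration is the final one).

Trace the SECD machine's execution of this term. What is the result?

Answer: 7

Execution trace:
[0] [S=∅ | E=∅ | C=[(let v = ((λv. v) 7) in (if0 (v * -2) then 6 else v))] | D=∅]
[1] [S=∅ | E=∅ | C=[((λv. v) 7) :: (λv. (if0 (v * -2) then 6 else v)) :: AP] | D=∅]
[2] [S=∅ | E=∅ | C=[7 :: (λv. v) :: AP :: (λv. (if0 (v * -2) then 6 else v)) :: AP] | D=∅]
[3] [S=[7] | E=∅ | C=[(λv. v) :: AP :: (λv. (if0 (v * -2) then 6 else v)) :: AP] | D=∅]
[4] [S=[clo(λv. v, ∅) :: 7] | E=∅ | C=[AP :: (λv. (if0 (v * -2) then 6 else v)) :: AP] | D=∅]
[5] [S=∅ | E={v↦7} | C=[v] | D=[(∅, ∅, [(λv. (if0 (v * -2) then 6 else v)) :: AP])]]
[6] [S=[7] | E={v↦7} | C=∅ | D=[(∅, ∅, [(λv. (if0 (v * -2) then 6 else v)) :: AP])]]
[7] [S=[7] | E=∅ | C=[(λv. (if0 (v * -2) then 6 else v)) :: AP] | D=∅]
[8] [S=[clo(λv. (if0 (v * -2) then 6 else v), ∅) :: 7] | E=∅ | C=[AP] | D=∅]
[9] [S=∅ | E={v↦7} | C=[(if0 (v * -2) then 6 else v)] | D=[(∅, ∅, ∅)]]
[10] [S=∅ | E={v↦7} | C=[(v * -2) :: SEL] | D=[(∅, ∅, ∅)]]
[11] [S=∅ | E={v↦7} | C=[v :: -2 :: PRIM2(mul) :: SEL] | D=[(∅, ∅, ∅)]]
[12] [S=[7] | E={v↦7} | C=[-2 :: PRIM2(mul) :: SEL] | D=[(∅, ∅, ∅)]]
[13] [S=[-2 :: 7] | E={v↦7} | C=[PRIM2(mul) :: SEL] | D=[(∅, ∅, ∅)]]
[14] [S=[-14] | E={v↦7} | C=[SEL] | D=[(∅, ∅, ∅)]]
[15] [S=∅ | E={v↦7} | C=[v] | D=[(∅, ∅, ∅)]]
[16] [S=[7] | E={v↦7} | C=∅ | D=[(∅, ∅, ∅)]]
[17] [S=[7] | E=∅ | C=∅ | D=∅]
→ final value 7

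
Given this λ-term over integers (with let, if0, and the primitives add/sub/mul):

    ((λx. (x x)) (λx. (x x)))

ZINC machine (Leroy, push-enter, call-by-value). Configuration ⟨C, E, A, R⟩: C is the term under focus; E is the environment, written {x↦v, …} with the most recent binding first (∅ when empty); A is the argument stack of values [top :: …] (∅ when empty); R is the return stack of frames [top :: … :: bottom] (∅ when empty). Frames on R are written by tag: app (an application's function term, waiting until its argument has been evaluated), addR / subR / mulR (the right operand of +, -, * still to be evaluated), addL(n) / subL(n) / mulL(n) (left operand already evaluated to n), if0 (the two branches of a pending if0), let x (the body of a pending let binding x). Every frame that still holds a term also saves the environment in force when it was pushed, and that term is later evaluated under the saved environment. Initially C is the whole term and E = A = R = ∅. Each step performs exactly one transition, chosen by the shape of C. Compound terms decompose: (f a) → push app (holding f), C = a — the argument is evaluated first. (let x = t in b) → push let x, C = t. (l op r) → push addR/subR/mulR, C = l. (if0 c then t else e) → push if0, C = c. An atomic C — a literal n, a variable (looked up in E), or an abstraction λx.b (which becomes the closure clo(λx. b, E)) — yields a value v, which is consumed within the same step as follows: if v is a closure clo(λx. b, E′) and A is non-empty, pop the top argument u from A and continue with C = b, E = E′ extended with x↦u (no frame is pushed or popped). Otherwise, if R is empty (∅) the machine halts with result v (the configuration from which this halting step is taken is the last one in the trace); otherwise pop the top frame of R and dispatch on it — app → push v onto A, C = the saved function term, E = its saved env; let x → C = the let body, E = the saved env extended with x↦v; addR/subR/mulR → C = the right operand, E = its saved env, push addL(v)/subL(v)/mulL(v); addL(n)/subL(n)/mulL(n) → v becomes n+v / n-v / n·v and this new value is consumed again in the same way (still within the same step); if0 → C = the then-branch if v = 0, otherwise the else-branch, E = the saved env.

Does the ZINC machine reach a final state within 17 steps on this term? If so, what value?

step 0: <C=((λx. (x x)) (λx. (x x))), E=∅, A=∅, R=∅>
step 1: <C=(λx. (x x)), E=∅, A=∅, R=[app]>
step 2: <C=(λx. (x x)), E=∅, A=[clo(λx. (x x), ∅)], R=∅>
step 3: <C=(x x), E={x↦clo(λx. (x x), ∅)}, A=∅, R=∅>
step 4: <C=x, E={x↦clo(λx. (x x), ∅)}, A=∅, R=[app]>
step 5: <C=x, E={x↦clo(λx. (x x), ∅)}, A=[clo(λx. (x x), ∅)], R=∅>
… configuration repeats with period 3 (steps 3–5 recur indefinitely) …

Answer: DIVERGES (no final state within 17 steps)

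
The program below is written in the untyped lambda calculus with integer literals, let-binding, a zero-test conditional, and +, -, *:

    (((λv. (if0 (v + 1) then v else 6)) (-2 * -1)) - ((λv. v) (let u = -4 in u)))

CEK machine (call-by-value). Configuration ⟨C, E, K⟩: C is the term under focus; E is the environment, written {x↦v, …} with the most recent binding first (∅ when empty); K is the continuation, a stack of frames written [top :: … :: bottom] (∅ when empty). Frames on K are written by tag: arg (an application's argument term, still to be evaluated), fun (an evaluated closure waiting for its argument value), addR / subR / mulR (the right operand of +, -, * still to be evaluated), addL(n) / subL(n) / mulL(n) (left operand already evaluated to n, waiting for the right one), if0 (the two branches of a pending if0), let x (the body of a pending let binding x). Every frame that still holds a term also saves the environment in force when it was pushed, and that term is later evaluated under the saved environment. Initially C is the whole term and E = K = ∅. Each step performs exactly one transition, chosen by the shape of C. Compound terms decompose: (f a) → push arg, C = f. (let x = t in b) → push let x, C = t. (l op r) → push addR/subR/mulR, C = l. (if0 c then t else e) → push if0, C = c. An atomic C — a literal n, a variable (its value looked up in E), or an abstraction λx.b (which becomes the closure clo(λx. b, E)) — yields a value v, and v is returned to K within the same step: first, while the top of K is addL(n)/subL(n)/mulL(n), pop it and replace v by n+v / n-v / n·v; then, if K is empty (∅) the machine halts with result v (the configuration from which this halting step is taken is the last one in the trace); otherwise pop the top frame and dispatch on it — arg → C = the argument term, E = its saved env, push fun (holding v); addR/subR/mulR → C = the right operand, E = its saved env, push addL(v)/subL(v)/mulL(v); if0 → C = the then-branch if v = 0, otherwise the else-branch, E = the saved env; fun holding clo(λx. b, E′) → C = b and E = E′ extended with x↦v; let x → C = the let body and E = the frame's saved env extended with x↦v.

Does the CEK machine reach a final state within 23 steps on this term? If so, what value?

Answer: 10

Derivation:
t=0: ⟨C=(((λv. (if0 (v + 1) then v else 6)) (-2 * -1)) - ((λv. v) (let u = -4 in u))); E=∅; K=∅⟩
t=1: ⟨C=((λv. (if0 (v + 1) then v else 6)) (-2 * -1)); E=∅; K=[subR]⟩
t=2: ⟨C=(λv. (if0 (v + 1) then v else 6)); E=∅; K=[arg :: subR]⟩
t=3: ⟨C=(-2 * -1); E=∅; K=[fun :: subR]⟩
t=4: ⟨C=-2; E=∅; K=[mulR :: fun :: subR]⟩
t=5: ⟨C=-1; E=∅; K=[mulL(-2) :: fun :: subR]⟩
t=6: ⟨C=(if0 (v + 1) then v else 6); E={v↦2}; K=[subR]⟩
t=7: ⟨C=(v + 1); E={v↦2}; K=[if0 :: subR]⟩
t=8: ⟨C=v; E={v↦2}; K=[addR :: if0 :: subR]⟩
t=9: ⟨C=1; E={v↦2}; K=[addL(2) :: if0 :: subR]⟩
t=10: ⟨C=6; E={v↦2}; K=[subR]⟩
t=11: ⟨C=((λv. v) (let u = -4 in u)); E=∅; K=[subL(6)]⟩
t=12: ⟨C=(λv. v); E=∅; K=[arg :: subL(6)]⟩
t=13: ⟨C=(let u = -4 in u); E=∅; K=[fun :: subL(6)]⟩
t=14: ⟨C=-4; E=∅; K=[let u :: fun :: subL(6)]⟩
t=15: ⟨C=u; E={u↦-4}; K=[fun :: subL(6)]⟩
t=16: ⟨C=v; E={v↦-4}; K=[subL(6)]⟩
→ final value 10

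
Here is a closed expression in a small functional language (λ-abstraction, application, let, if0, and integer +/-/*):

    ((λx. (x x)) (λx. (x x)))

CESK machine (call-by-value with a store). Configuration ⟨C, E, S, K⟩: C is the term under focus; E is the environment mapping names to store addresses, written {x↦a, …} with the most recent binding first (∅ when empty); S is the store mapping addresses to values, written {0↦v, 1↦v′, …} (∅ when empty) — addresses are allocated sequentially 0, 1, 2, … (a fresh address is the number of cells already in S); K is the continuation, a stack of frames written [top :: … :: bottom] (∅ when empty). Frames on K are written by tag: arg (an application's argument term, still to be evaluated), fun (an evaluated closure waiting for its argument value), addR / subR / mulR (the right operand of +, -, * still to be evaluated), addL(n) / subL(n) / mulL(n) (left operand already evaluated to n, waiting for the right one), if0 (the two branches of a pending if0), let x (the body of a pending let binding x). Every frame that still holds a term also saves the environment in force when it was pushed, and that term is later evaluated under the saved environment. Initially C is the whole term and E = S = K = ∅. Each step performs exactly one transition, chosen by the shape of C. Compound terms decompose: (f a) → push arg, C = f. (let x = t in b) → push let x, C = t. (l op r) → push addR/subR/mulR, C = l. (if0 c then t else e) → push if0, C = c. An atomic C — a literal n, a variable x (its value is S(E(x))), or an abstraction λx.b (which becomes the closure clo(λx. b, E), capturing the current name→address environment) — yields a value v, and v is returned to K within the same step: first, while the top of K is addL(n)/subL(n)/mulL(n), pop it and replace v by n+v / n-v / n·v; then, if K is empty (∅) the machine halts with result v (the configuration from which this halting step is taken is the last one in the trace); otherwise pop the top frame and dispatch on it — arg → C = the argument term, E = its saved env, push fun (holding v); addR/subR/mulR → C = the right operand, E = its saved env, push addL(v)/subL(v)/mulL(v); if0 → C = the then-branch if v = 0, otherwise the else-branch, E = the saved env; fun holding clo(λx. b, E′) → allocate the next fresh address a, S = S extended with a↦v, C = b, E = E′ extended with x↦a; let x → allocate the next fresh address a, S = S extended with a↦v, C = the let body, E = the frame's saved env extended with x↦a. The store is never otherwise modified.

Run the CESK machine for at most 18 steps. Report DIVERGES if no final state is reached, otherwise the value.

Answer: DIVERGES (no final state within 18 steps)

Execution trace:
0. ⟨C=((λx. (x x)) (λx. (x x))); E=∅; S=∅; K=∅⟩
1. ⟨C=(λx. (x x)); E=∅; S=∅; K=[arg]⟩
2. ⟨C=(λx. (x x)); E=∅; S=∅; K=[fun]⟩
3. ⟨C=(x x); E={x↦0}; S={0↦clo(λx. (x x), ∅)}; K=∅⟩
4. ⟨C=x; E={x↦0}; S={0↦clo(λx. (x x), ∅)}; K=[arg]⟩
5. ⟨C=x; E={x↦0}; S={0↦clo(λx. (x x), ∅)}; K=[fun]⟩
6. ⟨C=(x x); E={x↦1}; S={0↦clo(λx. (x x), ∅), 1↦clo(λx. (x x), ∅)}; K=∅⟩
7. ⟨C=x; E={x↦1}; S={0↦clo(λx. (x x), ∅), 1↦clo(λx. (x x), ∅)}; K=[arg]⟩
8. ⟨C=x; E={x↦1}; S={0↦clo(λx. (x x), ∅), 1↦clo(λx. (x x), ∅)}; K=[fun]⟩
9. ⟨C=(x x); E={x↦2}; S={0↦clo(λx. (x x), ∅), 1↦clo(λx. (x x), ∅), 2↦clo(λx. (x x), ∅)}; K=∅⟩
10. ⟨C=x; E={x↦2}; S={0↦clo(λx. (x x), ∅), 1↦clo(λx. (x x), ∅), 2↦clo(λx. (x x), ∅)}; K=[arg]⟩
11. ⟨C=x; E={x↦2}; S={0↦clo(λx. (x x), ∅), 1↦clo(λx. (x x), ∅), 2↦clo(λx. (x x), ∅)}; K=[fun]⟩
12. ⟨C=(x x); E={x↦3}; S={0↦clo(λx. (x x), ∅), 1↦clo(λx. (x x), ∅), 2↦clo(λx. (x x), ∅), 3↦clo(λx. (x x), ∅)}; K=∅⟩
13. ⟨C=x; E={x↦3}; S={0↦clo(λx. (x x), ∅), 1↦clo(λx. (x x), ∅), 2↦clo(λx. (x x), ∅), 3↦clo(λx. (x x), ∅)}; K=[arg]⟩
14. ⟨C=x; E={x↦3}; S={0↦clo(λx. (x x), ∅), 1↦clo(λx. (x x), ∅), 2↦clo(λx. (x x), ∅), 3↦clo(λx. (x x), ∅)}; K=[fun]⟩
15. ⟨C=(x x); E={x↦4}; S={0↦clo(λx. (x x), ∅), 1↦clo(λx. (x x), ∅), 2↦clo(λx. (x x), ∅), 3↦clo(λx. (x x), ∅), 4↦clo(λx. (x x), ∅)}; K=∅⟩
16. ⟨C=x; E={x↦4}; S={0↦clo(λx. (x x), ∅), 1↦clo(λx. (x x), ∅), 2↦clo(λx. (x x), ∅), 3↦clo(λx. (x x), ∅), 4↦clo(λx. (x x), ∅)}; K=[arg]⟩
17. ⟨C=x; E={x↦4}; S={0↦clo(λx. (x x), ∅), 1↦clo(λx. (x x), ∅), 2↦clo(λx. (x x), ∅), 3↦clo(λx. (x x), ∅), 4↦clo(λx. (x x), ∅)}; K=[fun]⟩
18. ⟨C=(x x); E={x↦5}; S={0↦clo(λx. (x x), ∅), 1↦clo(λx. (x x), ∅), 2↦clo(λx. (x x), ∅), 3↦clo(λx. (x x), ∅), 4↦clo(λx. (x x), ∅), 5↦clo(λx. (x x), ∅)}; K=∅⟩
→ 18 transitions taken and the configuration is still not final: no result within 18 steps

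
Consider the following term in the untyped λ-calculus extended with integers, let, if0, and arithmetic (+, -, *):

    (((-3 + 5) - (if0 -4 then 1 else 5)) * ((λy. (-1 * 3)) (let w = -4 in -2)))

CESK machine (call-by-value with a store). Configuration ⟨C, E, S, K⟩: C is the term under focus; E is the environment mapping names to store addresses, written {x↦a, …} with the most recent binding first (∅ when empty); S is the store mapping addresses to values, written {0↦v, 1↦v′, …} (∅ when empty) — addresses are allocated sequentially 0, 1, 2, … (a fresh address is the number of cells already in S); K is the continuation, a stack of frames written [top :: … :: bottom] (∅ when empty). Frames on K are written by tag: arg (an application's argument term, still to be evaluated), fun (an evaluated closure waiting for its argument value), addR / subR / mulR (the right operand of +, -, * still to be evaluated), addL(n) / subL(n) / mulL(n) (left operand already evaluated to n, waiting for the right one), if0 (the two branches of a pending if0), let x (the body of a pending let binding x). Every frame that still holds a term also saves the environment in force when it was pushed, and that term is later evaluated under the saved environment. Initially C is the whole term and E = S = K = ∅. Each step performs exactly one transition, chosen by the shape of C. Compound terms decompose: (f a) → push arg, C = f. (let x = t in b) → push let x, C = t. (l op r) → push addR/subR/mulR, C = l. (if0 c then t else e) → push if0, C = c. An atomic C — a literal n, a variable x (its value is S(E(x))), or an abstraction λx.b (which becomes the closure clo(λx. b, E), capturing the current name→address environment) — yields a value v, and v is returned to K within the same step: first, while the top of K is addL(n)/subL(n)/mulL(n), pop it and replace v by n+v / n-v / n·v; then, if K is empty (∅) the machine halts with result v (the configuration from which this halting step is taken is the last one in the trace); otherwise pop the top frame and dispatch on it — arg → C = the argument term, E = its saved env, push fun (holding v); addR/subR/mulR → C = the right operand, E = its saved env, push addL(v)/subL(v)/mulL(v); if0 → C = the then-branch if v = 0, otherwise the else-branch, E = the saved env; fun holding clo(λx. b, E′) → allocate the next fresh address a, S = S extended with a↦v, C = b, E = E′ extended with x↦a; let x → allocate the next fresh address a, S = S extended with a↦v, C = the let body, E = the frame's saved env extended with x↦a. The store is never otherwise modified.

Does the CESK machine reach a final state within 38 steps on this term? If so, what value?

Answer: 9

Execution trace:
0. <C=(((-3 + 5) - (if0 -4 then 1 else 5)) * ((λy. (-1 * 3)) (let w = -4 in -2))), E=∅, S=∅, K=∅>
1. <C=((-3 + 5) - (if0 -4 then 1 else 5)), E=∅, S=∅, K=[mulR]>
2. <C=(-3 + 5), E=∅, S=∅, K=[subR :: mulR]>
3. <C=-3, E=∅, S=∅, K=[addR :: subR :: mulR]>
4. <C=5, E=∅, S=∅, K=[addL(-3) :: subR :: mulR]>
5. <C=(if0 -4 then 1 else 5), E=∅, S=∅, K=[subL(2) :: mulR]>
6. <C=-4, E=∅, S=∅, K=[if0 :: subL(2) :: mulR]>
7. <C=5, E=∅, S=∅, K=[subL(2) :: mulR]>
8. <C=((λy. (-1 * 3)) (let w = -4 in -2)), E=∅, S=∅, K=[mulL(-3)]>
9. <C=(λy. (-1 * 3)), E=∅, S=∅, K=[arg :: mulL(-3)]>
10. <C=(let w = -4 in -2), E=∅, S=∅, K=[fun :: mulL(-3)]>
11. <C=-4, E=∅, S=∅, K=[let w :: fun :: mulL(-3)]>
12. <C=-2, E={w↦0}, S={0↦-4}, K=[fun :: mulL(-3)]>
13. <C=(-1 * 3), E={y↦1}, S={0↦-4, 1↦-2}, K=[mulL(-3)]>
14. <C=-1, E={y↦1}, S={0↦-4, 1↦-2}, K=[mulR :: mulL(-3)]>
15. <C=3, E={y↦1}, S={0↦-4, 1↦-2}, K=[mulL(-1) :: mulL(-3)]>
→ final value 9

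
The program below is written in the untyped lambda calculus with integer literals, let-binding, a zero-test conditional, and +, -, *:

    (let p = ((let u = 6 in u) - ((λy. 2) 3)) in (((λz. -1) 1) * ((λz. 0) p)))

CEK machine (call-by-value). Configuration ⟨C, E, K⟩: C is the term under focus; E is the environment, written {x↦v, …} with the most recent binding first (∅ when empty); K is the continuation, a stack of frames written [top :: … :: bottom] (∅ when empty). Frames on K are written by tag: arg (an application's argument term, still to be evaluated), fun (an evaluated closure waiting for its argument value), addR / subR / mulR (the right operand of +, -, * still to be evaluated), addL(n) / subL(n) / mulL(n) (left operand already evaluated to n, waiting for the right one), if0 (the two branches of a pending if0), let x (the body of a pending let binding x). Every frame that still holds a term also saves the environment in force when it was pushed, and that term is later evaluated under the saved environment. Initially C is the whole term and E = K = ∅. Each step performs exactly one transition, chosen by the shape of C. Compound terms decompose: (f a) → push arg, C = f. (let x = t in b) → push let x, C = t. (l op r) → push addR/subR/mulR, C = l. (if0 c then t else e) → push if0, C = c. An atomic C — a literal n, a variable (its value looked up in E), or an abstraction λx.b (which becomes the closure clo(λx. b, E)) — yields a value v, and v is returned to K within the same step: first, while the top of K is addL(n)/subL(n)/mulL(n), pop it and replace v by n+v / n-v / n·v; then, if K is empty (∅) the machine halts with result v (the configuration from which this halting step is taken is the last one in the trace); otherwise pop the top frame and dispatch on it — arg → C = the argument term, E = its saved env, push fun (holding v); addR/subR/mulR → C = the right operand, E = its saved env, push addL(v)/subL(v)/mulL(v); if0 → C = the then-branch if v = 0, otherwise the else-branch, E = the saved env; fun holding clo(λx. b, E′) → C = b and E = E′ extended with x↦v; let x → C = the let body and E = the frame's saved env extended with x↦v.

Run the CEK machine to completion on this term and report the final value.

Answer: 0

Execution trace:
t=0: <C=(let p = ((let u = 6 in u) - ((λy. 2) 3)) in (((λz. -1) 1) * ((λz. 0) p))), E=∅, K=∅>
t=1: <C=((let u = 6 in u) - ((λy. 2) 3)), E=∅, K=[let p]>
t=2: <C=(let u = 6 in u), E=∅, K=[subR :: let p]>
t=3: <C=6, E=∅, K=[let u :: subR :: let p]>
t=4: <C=u, E={u↦6}, K=[subR :: let p]>
t=5: <C=((λy. 2) 3), E=∅, K=[subL(6) :: let p]>
t=6: <C=(λy. 2), E=∅, K=[arg :: subL(6) :: let p]>
t=7: <C=3, E=∅, K=[fun :: subL(6) :: let p]>
t=8: <C=2, E={y↦3}, K=[subL(6) :: let p]>
t=9: <C=(((λz. -1) 1) * ((λz. 0) p)), E={p↦4}, K=∅>
t=10: <C=((λz. -1) 1), E={p↦4}, K=[mulR]>
t=11: <C=(λz. -1), E={p↦4}, K=[arg :: mulR]>
t=12: <C=1, E={p↦4}, K=[fun :: mulR]>
t=13: <C=-1, E={z↦1, p↦4}, K=[mulR]>
t=14: <C=((λz. 0) p), E={p↦4}, K=[mulL(-1)]>
t=15: <C=(λz. 0), E={p↦4}, K=[arg :: mulL(-1)]>
t=16: <C=p, E={p↦4}, K=[fun :: mulL(-1)]>
t=17: <C=0, E={z↦4, p↦4}, K=[mulL(-1)]>
→ final value 0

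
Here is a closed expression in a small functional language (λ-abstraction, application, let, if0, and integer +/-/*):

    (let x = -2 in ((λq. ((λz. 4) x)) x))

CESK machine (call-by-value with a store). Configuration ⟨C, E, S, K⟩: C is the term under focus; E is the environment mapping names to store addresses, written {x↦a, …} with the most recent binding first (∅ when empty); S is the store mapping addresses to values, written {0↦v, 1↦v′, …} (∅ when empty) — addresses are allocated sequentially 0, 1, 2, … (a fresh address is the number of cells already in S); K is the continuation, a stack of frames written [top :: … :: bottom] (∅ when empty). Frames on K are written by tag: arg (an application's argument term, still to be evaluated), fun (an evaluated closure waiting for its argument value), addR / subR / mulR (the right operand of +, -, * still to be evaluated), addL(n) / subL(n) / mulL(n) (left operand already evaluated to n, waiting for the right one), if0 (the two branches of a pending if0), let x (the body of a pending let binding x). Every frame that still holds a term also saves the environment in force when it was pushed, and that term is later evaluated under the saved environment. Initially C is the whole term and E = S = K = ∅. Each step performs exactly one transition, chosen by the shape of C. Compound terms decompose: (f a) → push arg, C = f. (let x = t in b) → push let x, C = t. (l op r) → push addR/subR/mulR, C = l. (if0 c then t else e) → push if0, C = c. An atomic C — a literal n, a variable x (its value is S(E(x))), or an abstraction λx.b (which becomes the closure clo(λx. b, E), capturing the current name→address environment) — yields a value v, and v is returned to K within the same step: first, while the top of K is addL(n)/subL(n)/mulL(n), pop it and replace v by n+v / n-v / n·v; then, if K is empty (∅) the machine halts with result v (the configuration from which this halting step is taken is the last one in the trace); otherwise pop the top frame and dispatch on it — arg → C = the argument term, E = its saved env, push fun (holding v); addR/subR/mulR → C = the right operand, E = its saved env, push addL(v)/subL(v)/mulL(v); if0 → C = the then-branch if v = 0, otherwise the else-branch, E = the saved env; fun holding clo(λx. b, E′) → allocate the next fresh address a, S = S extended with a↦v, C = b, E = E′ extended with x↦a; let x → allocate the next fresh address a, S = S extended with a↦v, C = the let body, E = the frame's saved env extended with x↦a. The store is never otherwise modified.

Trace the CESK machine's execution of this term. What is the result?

step 0: <C=(let x = -2 in ((λq. ((λz. 4) x)) x)), E=∅, S=∅, K=∅>
step 1: <C=-2, E=∅, S=∅, K=[let x]>
step 2: <C=((λq. ((λz. 4) x)) x), E={x↦0}, S={0↦-2}, K=∅>
step 3: <C=(λq. ((λz. 4) x)), E={x↦0}, S={0↦-2}, K=[arg]>
step 4: <C=x, E={x↦0}, S={0↦-2}, K=[fun]>
step 5: <C=((λz. 4) x), E={q↦1, x↦0}, S={0↦-2, 1↦-2}, K=∅>
step 6: <C=(λz. 4), E={q↦1, x↦0}, S={0↦-2, 1↦-2}, K=[arg]>
step 7: <C=x, E={q↦1, x↦0}, S={0↦-2, 1↦-2}, K=[fun]>
step 8: <C=4, E={z↦2, q↦1, x↦0}, S={0↦-2, 1↦-2, 2↦-2}, K=∅>
→ final value 4

Answer: 4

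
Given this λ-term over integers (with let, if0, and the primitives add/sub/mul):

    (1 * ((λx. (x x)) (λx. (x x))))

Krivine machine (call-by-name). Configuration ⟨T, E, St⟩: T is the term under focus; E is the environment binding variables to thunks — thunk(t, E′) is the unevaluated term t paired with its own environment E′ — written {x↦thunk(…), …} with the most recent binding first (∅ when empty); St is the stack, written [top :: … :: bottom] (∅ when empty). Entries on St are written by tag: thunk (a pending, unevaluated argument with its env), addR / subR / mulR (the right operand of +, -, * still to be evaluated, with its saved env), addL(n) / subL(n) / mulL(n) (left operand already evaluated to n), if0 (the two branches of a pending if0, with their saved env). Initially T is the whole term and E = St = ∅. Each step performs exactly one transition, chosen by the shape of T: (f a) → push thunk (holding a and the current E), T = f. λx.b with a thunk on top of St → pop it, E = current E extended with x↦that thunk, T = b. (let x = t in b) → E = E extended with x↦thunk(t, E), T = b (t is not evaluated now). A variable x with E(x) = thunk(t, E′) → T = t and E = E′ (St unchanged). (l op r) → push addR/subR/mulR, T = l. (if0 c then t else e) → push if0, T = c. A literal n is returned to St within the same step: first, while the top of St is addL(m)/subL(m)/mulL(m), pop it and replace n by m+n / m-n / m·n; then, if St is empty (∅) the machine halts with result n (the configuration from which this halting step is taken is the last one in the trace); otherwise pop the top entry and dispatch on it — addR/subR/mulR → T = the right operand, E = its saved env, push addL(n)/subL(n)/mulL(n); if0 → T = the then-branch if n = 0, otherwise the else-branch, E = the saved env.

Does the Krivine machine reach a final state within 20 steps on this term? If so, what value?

Answer: DIVERGES (no final state within 20 steps)

Derivation:
t=0: [T=(1 * ((λx. (x x)) (λx. (x x)))) | E=∅ | St=∅]
t=1: [T=1 | E=∅ | St=[mulR]]
t=2: [T=((λx. (x x)) (λx. (x x))) | E=∅ | St=[mulL(1)]]
t=3: [T=(λx. (x x)) | E=∅ | St=[thunk :: mulL(1)]]
t=4: [T=(x x) | E={x↦thunk((λx. (x x)), ∅)} | St=[mulL(1)]]
t=5: [T=x | E={x↦thunk((λx. (x x)), ∅)} | St=[thunk :: mulL(1)]]
t=6: [T=(λx. (x x)) | E=∅ | St=[thunk :: mulL(1)]]
t=7: [T=(x x) | E={x↦thunk(x, {x↦thunk((λx. (x x)), ∅)})} | St=[mulL(1)]]
t=8: [T=x | E={x↦thunk(x, {x↦thunk((λx. (x x)), ∅)})} | St=[thunk :: mulL(1)]]
t=9: [T=x | E={x↦thunk((λx. (x x)), ∅)} | St=[thunk :: mulL(1)]]
t=10: [T=(λx. (x x)) | E=∅ | St=[thunk :: mulL(1)]]
t=11: [T=(x x) | E={x↦thunk(x, {x↦thunk(x, {x↦thunk((λx. (x x)), ∅)})})} | St=[mulL(1)]]
t=12: [T=x | E={x↦thunk(x, {x↦thunk(x, {x↦thunk((λx. (x x)), ∅)})})} | St=[thunk :: mulL(1)]]
t=13: [T=x | E={x↦thunk(x, {x↦thunk((λx. (x x)), ∅)})} | St=[thunk :: mulL(1)]]
t=14: [T=x | E={x↦thunk((λx. (x x)), ∅)} | St=[thunk :: mulL(1)]]
t=15: [T=(λx. (x x)) | E=∅ | St=[thunk :: mulL(1)]]
t=16: [T=(x x) | E={x↦thunk(x, {x↦thunk(x, {x↦thunk(x, {x↦thunk((λx. (x x)), ∅)})})})} | St=[mulL(1)]]
t=17: [T=x | E={x↦thunk(x, {x↦thunk(x, {x↦thunk(x, {x↦thunk((λx. (x x)), ∅)})})})} | St=[thunk :: mulL(1)]]
t=18: [T=x | E={x↦thunk(x, {x↦thunk(x, {x↦thunk((λx. (x x)), ∅)})})} | St=[thunk :: mulL(1)]]
t=19: [T=x | E={x↦thunk(x, {x↦thunk((λx. (x x)), ∅)})} | St=[thunk :: mulL(1)]]
t=20: [T=x | E={x↦thunk((λx. (x x)), ∅)} | St=[thunk :: mulL(1)]]
→ 20 transitions taken and the configuration is still not final: no result within 20 steps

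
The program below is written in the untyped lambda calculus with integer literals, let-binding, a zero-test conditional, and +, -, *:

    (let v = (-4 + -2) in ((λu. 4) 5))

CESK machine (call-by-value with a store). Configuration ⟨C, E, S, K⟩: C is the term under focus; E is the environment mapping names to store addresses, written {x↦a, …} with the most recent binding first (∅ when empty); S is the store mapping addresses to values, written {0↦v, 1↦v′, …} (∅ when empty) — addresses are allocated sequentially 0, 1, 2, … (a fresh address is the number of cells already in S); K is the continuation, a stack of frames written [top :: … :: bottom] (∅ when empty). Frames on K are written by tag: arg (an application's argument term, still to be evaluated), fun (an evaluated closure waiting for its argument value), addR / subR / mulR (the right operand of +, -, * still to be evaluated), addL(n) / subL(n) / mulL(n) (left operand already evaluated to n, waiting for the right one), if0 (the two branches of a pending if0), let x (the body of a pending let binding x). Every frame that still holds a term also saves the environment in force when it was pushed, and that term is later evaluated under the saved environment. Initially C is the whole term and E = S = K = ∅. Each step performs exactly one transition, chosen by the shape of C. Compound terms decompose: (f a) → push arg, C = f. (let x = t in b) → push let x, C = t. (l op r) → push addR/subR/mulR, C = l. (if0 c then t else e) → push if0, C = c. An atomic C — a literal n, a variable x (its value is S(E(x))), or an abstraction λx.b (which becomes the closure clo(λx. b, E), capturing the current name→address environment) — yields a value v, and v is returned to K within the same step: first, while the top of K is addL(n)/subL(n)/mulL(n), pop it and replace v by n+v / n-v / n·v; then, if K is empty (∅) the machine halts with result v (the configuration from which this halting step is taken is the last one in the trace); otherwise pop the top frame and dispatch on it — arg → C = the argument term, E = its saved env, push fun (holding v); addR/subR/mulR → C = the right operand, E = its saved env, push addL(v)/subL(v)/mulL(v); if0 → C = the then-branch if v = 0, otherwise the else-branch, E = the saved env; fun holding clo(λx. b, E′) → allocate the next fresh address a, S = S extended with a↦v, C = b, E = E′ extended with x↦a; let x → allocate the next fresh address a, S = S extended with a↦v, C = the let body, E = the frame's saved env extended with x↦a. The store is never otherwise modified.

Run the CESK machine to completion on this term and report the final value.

[0] <C=(let v = (-4 + -2) in ((λu. 4) 5)), E=∅, S=∅, K=∅>
[1] <C=(-4 + -2), E=∅, S=∅, K=[let v]>
[2] <C=-4, E=∅, S=∅, K=[addR :: let v]>
[3] <C=-2, E=∅, S=∅, K=[addL(-4) :: let v]>
[4] <C=((λu. 4) 5), E={v↦0}, S={0↦-6}, K=∅>
[5] <C=(λu. 4), E={v↦0}, S={0↦-6}, K=[arg]>
[6] <C=5, E={v↦0}, S={0↦-6}, K=[fun]>
[7] <C=4, E={u↦1, v↦0}, S={0↦-6, 1↦5}, K=∅>
→ final value 4

Answer: 4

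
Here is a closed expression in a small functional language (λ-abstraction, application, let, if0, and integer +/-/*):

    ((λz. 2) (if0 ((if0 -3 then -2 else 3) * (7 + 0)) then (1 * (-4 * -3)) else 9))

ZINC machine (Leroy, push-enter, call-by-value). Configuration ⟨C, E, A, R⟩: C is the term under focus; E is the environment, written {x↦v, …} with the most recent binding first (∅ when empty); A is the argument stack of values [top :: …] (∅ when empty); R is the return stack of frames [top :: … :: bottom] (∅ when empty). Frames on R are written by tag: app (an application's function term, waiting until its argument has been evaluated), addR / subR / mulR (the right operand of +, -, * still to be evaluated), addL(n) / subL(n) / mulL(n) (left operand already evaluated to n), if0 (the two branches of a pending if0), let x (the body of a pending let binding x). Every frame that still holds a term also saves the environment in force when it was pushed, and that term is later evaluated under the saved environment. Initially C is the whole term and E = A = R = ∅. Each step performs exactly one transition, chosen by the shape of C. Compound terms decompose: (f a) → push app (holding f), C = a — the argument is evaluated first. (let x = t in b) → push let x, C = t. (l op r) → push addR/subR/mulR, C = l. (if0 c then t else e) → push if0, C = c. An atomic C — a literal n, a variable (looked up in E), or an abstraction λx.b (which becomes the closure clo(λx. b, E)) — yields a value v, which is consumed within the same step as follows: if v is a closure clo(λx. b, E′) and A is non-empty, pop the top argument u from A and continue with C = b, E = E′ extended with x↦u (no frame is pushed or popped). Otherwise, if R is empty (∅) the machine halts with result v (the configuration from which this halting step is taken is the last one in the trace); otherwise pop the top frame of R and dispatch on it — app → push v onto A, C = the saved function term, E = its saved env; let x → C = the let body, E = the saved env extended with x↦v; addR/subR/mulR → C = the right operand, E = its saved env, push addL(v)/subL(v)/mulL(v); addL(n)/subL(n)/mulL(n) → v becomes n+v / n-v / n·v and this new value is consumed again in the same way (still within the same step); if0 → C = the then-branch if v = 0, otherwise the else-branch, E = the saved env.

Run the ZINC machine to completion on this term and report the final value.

step 0: ⟨C=((λz. 2) (if0 ((if0 -3 then -2 else 3) * (7 + 0)) then (1 * (-4 * -3)) else 9)); E=∅; A=∅; R=∅⟩
step 1: ⟨C=(if0 ((if0 -3 then -2 else 3) * (7 + 0)) then (1 * (-4 * -3)) else 9); E=∅; A=∅; R=[app]⟩
step 2: ⟨C=((if0 -3 then -2 else 3) * (7 + 0)); E=∅; A=∅; R=[if0 :: app]⟩
step 3: ⟨C=(if0 -3 then -2 else 3); E=∅; A=∅; R=[mulR :: if0 :: app]⟩
step 4: ⟨C=-3; E=∅; A=∅; R=[if0 :: mulR :: if0 :: app]⟩
step 5: ⟨C=3; E=∅; A=∅; R=[mulR :: if0 :: app]⟩
step 6: ⟨C=(7 + 0); E=∅; A=∅; R=[mulL(3) :: if0 :: app]⟩
step 7: ⟨C=7; E=∅; A=∅; R=[addR :: mulL(3) :: if0 :: app]⟩
step 8: ⟨C=0; E=∅; A=∅; R=[addL(7) :: mulL(3) :: if0 :: app]⟩
step 9: ⟨C=9; E=∅; A=∅; R=[app]⟩
step 10: ⟨C=(λz. 2); E=∅; A=[9]; R=∅⟩
step 11: ⟨C=2; E={z↦9}; A=∅; R=∅⟩
→ final value 2

Answer: 2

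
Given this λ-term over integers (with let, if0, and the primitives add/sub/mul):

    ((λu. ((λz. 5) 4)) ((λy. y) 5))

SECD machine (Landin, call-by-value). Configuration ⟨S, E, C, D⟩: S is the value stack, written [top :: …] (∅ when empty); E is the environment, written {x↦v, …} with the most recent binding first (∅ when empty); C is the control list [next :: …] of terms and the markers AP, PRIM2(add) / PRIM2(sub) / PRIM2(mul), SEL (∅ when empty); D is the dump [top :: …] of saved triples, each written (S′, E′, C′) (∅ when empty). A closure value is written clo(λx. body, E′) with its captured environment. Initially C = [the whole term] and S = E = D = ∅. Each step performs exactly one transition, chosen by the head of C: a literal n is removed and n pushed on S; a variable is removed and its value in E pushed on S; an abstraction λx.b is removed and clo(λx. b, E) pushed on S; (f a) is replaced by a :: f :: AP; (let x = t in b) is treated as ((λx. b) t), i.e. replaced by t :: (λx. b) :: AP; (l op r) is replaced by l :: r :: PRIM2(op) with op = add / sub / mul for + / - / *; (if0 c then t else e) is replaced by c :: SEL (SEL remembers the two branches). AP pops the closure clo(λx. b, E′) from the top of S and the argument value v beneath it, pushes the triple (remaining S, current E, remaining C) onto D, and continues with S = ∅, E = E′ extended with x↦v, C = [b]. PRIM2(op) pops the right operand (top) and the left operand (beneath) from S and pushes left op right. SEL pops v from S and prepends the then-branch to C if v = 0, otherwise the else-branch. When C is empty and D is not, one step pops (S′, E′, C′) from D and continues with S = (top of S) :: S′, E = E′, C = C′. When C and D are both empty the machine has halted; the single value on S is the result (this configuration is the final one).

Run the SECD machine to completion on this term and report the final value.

0. <S=∅, E=∅, C=[((λu. ((λz. 5) 4)) ((λy. y) 5))], D=∅>
1. <S=∅, E=∅, C=[((λy. y) 5) :: (λu. ((λz. 5) 4)) :: AP], D=∅>
2. <S=∅, E=∅, C=[5 :: (λy. y) :: AP :: (λu. ((λz. 5) 4)) :: AP], D=∅>
3. <S=[5], E=∅, C=[(λy. y) :: AP :: (λu. ((λz. 5) 4)) :: AP], D=∅>
4. <S=[clo(λy. y, ∅) :: 5], E=∅, C=[AP :: (λu. ((λz. 5) 4)) :: AP], D=∅>
5. <S=∅, E={y↦5}, C=[y], D=[(∅, ∅, [(λu. ((λz. 5) 4)) :: AP])]>
6. <S=[5], E={y↦5}, C=∅, D=[(∅, ∅, [(λu. ((λz. 5) 4)) :: AP])]>
7. <S=[5], E=∅, C=[(λu. ((λz. 5) 4)) :: AP], D=∅>
8. <S=[clo(λu. ((λz. 5) 4), ∅) :: 5], E=∅, C=[AP], D=∅>
9. <S=∅, E={u↦5}, C=[((λz. 5) 4)], D=[(∅, ∅, ∅)]>
10. <S=∅, E={u↦5}, C=[4 :: (λz. 5) :: AP], D=[(∅, ∅, ∅)]>
11. <S=[4], E={u↦5}, C=[(λz. 5) :: AP], D=[(∅, ∅, ∅)]>
12. <S=[clo(λz. 5, {u↦5}) :: 4], E={u↦5}, C=[AP], D=[(∅, ∅, ∅)]>
13. <S=∅, E={z↦4, u↦5}, C=[5], D=[(∅, {u↦5}, ∅) :: (∅, ∅, ∅)]>
14. <S=[5], E={z↦4, u↦5}, C=∅, D=[(∅, {u↦5}, ∅) :: (∅, ∅, ∅)]>
15. <S=[5], E={u↦5}, C=∅, D=[(∅, ∅, ∅)]>
16. <S=[5], E=∅, C=∅, D=∅>
→ final value 5

Answer: 5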